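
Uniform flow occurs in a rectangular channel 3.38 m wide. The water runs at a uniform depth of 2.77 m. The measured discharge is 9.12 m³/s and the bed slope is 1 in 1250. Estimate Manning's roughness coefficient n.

n = 0.03

Flow area A = b·y = 3.38 × 2.77 = 9.363 m². Wetted perimeter P = b + 2y = 3.38 + 2×2.77 = 8.92 m.
Hydraulic radius R = A/P = 9.363/8.92 = 1.05 m.
Rearranging Manning's equation: n = (1/Q) A R^(2/3) S^(1/2) = (1/9.12) × 9.363 × 1.05^(2/3) × √0.0008 = 0.03.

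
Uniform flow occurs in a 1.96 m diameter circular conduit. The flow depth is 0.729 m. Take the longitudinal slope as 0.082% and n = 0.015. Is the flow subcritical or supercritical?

For a circular section of diameter D = 1.96 m at depth y = 0.729 m, the central angle is θ = 2 arccos(1 − 2y/D) = 2.624 rad. Then A = (D²/8)(θ − sin θ) = 1.022 m² and P = Dθ/2 = 2.571 m.
Hydraulic radius R = A/P = 1.022/2.571 = 0.3975 m.
V = (1/n) R^(2/3) √S = (1/0.015) × 0.3975^(2/3) × √0.00082 = 1.032 m/s. Hydraulic depth D_h = A/T = 1.022/1.895 = 0.5395 m.
Froude number Fr = V/√(g·D_h) = 1.032/√(9.81×0.5395) = 0.449, which is less than 1, so the flow is subcritical.

subcritical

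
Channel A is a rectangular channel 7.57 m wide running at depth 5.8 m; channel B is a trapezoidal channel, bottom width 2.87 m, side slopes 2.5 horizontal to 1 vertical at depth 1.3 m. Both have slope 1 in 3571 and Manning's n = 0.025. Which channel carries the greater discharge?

Channel A: Flow area A = b·y = 7.57 × 5.8 = 43.91 m². Wetted perimeter P = b + 2y = 7.57 + 2×5.8 = 19.17 m. Hydraulic radius R = A/P = 43.91/19.17 = 2.29 m. Q_A = (1/0.025)·43.91·2.29^(2/3)·√0.00028 = 51.07 m³/s.
Channel B: With bottom width b = 2.87 m and side slope z = 2.5: A = (b + zy)y = (2.87 + 2.5×1.3)×1.3 = 7.956 m²; P = b + 2y√(1+z²) = 2.87 + 2×1.3×2.693 = 9.871 m. Hydraulic radius R = A/P = 7.956/9.871 = 0.806 m. Q_B = (1/0.025)·7.956·0.806^(2/3)·√0.00028 = 4.612 m³/s.
Q_A = 51.07 m³/s vs Q_B = 4.612 m³/s, so channel A carries more.

channel A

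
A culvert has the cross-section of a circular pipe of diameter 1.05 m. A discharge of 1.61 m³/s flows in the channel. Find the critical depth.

At critical depth, Q² T / (g A³) = 1, i.e. A³/T = Q²/g = 1.61²/9.81 = 0.2642.
Trying y = 0.858 m: A³/T = 0.5354 — high.
Trying y = 0.547 m: A³/T = 0.09041 — low.
Trying y = 0.723 m: A³/T = 0.2643 — matches.

y_c = 0.723 m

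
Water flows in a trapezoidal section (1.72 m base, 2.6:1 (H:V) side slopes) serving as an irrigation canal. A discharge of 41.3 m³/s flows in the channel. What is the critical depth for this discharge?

y_c = 1.9 m

At critical depth, Q² T / (g A³) = 1, i.e. A³/T = Q²/g = 41.3²/9.81 = 173.9.
Try y = 2.25 m: A³/T = 368.2 — over.
Try y = 1.31 m: A³/T = 35.49 — short.
Try y = 1.9 m: A³/T = 174.7 — matches.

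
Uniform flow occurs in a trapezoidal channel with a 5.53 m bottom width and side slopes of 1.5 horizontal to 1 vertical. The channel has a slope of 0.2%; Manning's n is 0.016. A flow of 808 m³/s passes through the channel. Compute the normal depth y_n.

y_n = 7.27 m

Manning's equation rearranged: A R^(2/3) = nQ / (1·√S) = 0.016 × 808 / (√0.002) = 289.1.
Try y = 9.07 m: A R^(2/3) = 475.8 — over.
Try y = 5.26 m: A R^(2/3) = 142.9 — short.
Try y = 7.27 m: A R^(2/3) = 289.1 — matches.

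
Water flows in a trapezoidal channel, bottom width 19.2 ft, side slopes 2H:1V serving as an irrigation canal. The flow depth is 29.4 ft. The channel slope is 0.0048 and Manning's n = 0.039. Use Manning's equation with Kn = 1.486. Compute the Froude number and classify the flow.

With bottom width b = 19.2 ft and side slope z = 2: A = (b + zy)y = (19.2 + 2×29.4)×29.4 = 2293 ft²; P = b + 2y√(1+z²) = 19.2 + 2×29.4×2.236 = 150.7 ft.
Hydraulic radius R = A/P = 2293/150.7 = 15.22 ft.
V = (1.486/n) R^(2/3) √S = (1.486/0.039) × 15.22^(2/3) × √0.0048 = 16.21 ft/s. Hydraulic depth D_h = A/T = 2293/136.8 = 16.76 ft.
Froude number Fr = V/√(g·D_h) = 16.21/√(32.2×16.76) = 0.698, which is less than 1, so the flow is subcritical.

subcritical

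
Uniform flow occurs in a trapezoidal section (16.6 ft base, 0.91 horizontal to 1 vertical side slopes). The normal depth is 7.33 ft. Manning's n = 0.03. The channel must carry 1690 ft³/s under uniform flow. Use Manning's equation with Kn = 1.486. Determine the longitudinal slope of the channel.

S = 0.00511

With bottom width b = 16.6 ft and side slope z = 0.91: A = (b + zy)y = (16.6 + 0.91×7.33)×7.33 = 170.6 ft²; P = b + 2y√(1+z²) = 16.6 + 2×7.33×1.352 = 36.42 ft.
Hydraulic radius R = A/P = 170.6/36.42 = 4.683 ft.
From Manning's equation, S = [nQ / (1.486 A R^(2/3))]² = [0.03 × 1690 / (1.486 × 170.6 × 4.683^(2/3))]² = 0.00511.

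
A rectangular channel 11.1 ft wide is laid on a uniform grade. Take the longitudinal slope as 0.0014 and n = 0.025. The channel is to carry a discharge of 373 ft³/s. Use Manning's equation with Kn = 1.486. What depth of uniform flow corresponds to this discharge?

y_n = 7.09 ft

Manning's equation rearranged: A R^(2/3) = nQ / (1.486·√S) = 0.025 × 373 / (1.486 × √0.0014) = 167.7.
Trying y = 8.18 ft: A R^(2/3) = 201.5 — high.
Trying y = 5.05 ft: A R^(2/3) = 107.2 — low.
Trying y = 7.09 ft: A R^(2/3) = 167.8 — close enough.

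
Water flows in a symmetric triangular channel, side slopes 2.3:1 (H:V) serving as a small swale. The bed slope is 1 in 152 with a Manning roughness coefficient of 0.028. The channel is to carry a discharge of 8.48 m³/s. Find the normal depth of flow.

y_n = 1.33 m

Manning's equation rearranged: A R^(2/3) = nQ / (1·√S) = 0.028 × 8.48 / (√0.006579) = 2.927.
At y = 1.02 m: A R^(2/3) = 1.442 — short.
At y = 1.59 m: A R^(2/3) = 4.71 — over.
At y = 1.33 m: A R^(2/3) = 2.926 — ≈ 2.927.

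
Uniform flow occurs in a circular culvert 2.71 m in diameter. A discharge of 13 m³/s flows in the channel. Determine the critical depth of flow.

At critical depth, Q² T / (g A³) = 1, i.e. A³/T = Q²/g = 13²/9.81 = 17.23.
At y = 1.16 m: A³/T = 4.885 — too small.
At y = 1.98 m: A³/T = 38.29 — too large.
At y = 1.61 m: A³/T = 17.11 — ≈ 17.23.

y_c = 1.61 m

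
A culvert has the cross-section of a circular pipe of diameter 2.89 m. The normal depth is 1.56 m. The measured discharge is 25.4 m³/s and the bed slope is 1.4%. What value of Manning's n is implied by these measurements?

For a circular section of diameter D = 2.89 m at depth y = 1.56 m, the central angle is θ = 2 arccos(1 − 2y/D) = 3.301 rad. Then A = (D²/8)(θ − sin θ) = 3.612 m² and P = Dθ/2 = 4.77 m.
Hydraulic radius R = A/P = 3.612/4.77 = 0.7572 m.
Rearranging Manning's equation: n = (1/Q) A R^(2/3) S^(1/2) = (1/25.4) × 3.612 × 0.7572^(2/3) × √0.014 = 0.014.

n = 0.014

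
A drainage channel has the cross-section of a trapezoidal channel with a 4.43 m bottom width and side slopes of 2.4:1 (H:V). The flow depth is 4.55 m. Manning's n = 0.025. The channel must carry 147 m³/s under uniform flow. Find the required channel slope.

S = 0.000822

With bottom width b = 4.43 m and side slope z = 2.4: A = (b + zy)y = (4.43 + 2.4×4.55)×4.55 = 69.84 m²; P = b + 2y√(1+z²) = 4.43 + 2×4.55×2.6 = 28.09 m.
Hydraulic radius R = A/P = 69.84/28.09 = 2.486 m.
From Manning's equation, S = [nQ / (1 A R^(2/3))]² = [0.025 × 147 / (1 × 69.84 × 2.486^(2/3))]² = 0.000822.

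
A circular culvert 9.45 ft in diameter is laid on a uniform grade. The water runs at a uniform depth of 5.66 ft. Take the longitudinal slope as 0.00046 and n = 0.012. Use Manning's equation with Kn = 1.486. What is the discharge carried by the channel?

Q = 221 ft³/s

For a circular section of diameter D = 9.45 ft at depth y = 5.66 ft, the central angle is θ = 2 arccos(1 − 2y/D) = 3.54 rad. Then A = (D²/8)(θ − sin θ) = 43.85 ft² and P = Dθ/2 = 16.73 ft.
Hydraulic radius R = A/P = 43.85/16.73 = 2.621 ft.
Manning's equation: Q = (1.486/n) A R^(2/3) S^(1/2) = (1.486/0.012) × 43.85 × 2.621^(2/3) × 0.00046^(1/2) = 221 ft³/s.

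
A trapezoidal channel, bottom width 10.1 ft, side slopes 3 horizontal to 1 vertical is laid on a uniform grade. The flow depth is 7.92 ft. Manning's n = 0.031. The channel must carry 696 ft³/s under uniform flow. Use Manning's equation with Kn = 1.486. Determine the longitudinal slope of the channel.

S = 0.0004

With bottom width b = 10.1 ft and side slope z = 3: A = (b + zy)y = (10.1 + 3×7.92)×7.92 = 268.2 ft²; P = b + 2y√(1+z²) = 10.1 + 2×7.92×3.162 = 60.19 ft.
Hydraulic radius R = A/P = 268.2/60.19 = 4.455 ft.
From Manning's equation, S = [nQ / (1.486 A R^(2/3))]² = [0.031 × 696 / (1.486 × 268.2 × 4.455^(2/3))]² = 0.0004.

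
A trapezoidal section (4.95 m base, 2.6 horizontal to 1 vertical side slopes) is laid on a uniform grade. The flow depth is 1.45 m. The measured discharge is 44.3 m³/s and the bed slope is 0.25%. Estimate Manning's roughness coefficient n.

With bottom width b = 4.95 m and side slope z = 2.6: A = (b + zy)y = (4.95 + 2.6×1.45)×1.45 = 12.64 m²; P = b + 2y√(1+z²) = 4.95 + 2×1.45×2.786 = 13.03 m.
Hydraulic radius R = A/P = 12.64/13.03 = 0.9705 m.
Rearranging Manning's equation: n = (1/Q) A R^(2/3) S^(1/2) = (1/44.3) × 12.64 × 0.9705^(2/3) × √0.0025 = 0.014.

n = 0.014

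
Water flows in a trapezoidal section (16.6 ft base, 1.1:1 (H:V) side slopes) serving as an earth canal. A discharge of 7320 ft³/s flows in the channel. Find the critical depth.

At critical depth, Q² T / (g A³) = 1, i.e. A³/T = Q²/g = 7320²/32.2 = 1664000.
Try y = 15.6 ft: A³/T = 2869000 — high.
Try y = 11.3 ft: A³/T = 851400 — low.
Try y = 13.5 ft: A³/T = 1653000 — matches.

y_c = 13.5 ft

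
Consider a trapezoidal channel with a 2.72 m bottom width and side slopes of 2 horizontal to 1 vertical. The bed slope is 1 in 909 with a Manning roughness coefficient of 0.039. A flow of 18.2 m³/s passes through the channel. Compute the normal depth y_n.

y_n = 2.37 m

Manning's equation rearranged: A R^(2/3) = nQ / (1·√S) = 0.039 × 18.2 / (√0.0011) = 21.4.
Try y = 1.74 m: A R^(2/3) = 10.98 — too small.
Try y = 2.69 m: A R^(2/3) = 28.26 — too large.
Try y = 2.37 m: A R^(2/3) = 21.35 — matches.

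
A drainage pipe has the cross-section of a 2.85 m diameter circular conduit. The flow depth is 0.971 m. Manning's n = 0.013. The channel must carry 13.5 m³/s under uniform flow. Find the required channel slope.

S = 0.019

For a circular section of diameter D = 2.85 m at depth y = 0.971 m, the central angle is θ = 2 arccos(1 − 2y/D) = 2.493 rad. Then A = (D²/8)(θ − sin θ) = 1.918 m² and P = Dθ/2 = 3.553 m.
Hydraulic radius R = A/P = 1.918/3.553 = 0.5399 m.
From Manning's equation, S = [nQ / (1 A R^(2/3))]² = [0.013 × 13.5 / (1 × 1.918 × 0.5399^(2/3))]² = 0.019.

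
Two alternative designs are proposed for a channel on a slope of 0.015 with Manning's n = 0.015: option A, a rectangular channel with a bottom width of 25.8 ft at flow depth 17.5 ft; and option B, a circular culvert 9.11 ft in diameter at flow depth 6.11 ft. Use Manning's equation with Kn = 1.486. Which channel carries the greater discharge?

channel A

Channel A: Flow area A = b·y = 25.8 × 17.5 = 451.5 ft². Wetted perimeter P = b + 2y = 25.8 + 2×17.5 = 60.8 ft. Hydraulic radius R = A/P = 451.5/60.8 = 7.426 ft. Q_A = (1.486/0.015)·451.5·7.426^(2/3)·√0.015 = 20850 ft³/s.
Channel B: For a circular section of diameter D = 9.11 ft at depth y = 6.11 ft, the central angle is θ = 2 arccos(1 − 2y/D) = 3.838 rad. Then A = (D²/8)(θ − sin θ) = 46.48 ft² and P = Dθ/2 = 17.48 ft. Hydraulic radius R = A/P = 46.48/17.48 = 2.658 ft. Q_B = (1.486/0.015)·46.48·2.658^(2/3)·√0.015 = 1082 ft³/s.
Q_A = 20850 ft³/s vs Q_B = 1082 ft³/s, so channel A carries more.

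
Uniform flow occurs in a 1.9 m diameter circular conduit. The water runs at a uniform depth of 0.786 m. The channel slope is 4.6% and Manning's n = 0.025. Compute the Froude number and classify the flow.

For a circular section of diameter D = 1.9 m at depth y = 0.786 m, the central angle is θ = 2 arccos(1 − 2y/D) = 2.795 rad. Then A = (D²/8)(θ − sin θ) = 1.108 m² and P = Dθ/2 = 2.655 m.
Hydraulic radius R = A/P = 1.108/2.655 = 0.4172 m.
V = (1/n) R^(2/3) √S = (1/0.025) × 0.4172^(2/3) × √0.046 = 4.79 m/s. Hydraulic depth D_h = A/T = 1.108/1.871 = 0.5918 m.
Froude number Fr = V/√(g·D_h) = 4.79/√(9.81×0.5918) = 1.99, which is greater than 1, so the flow is supercritical.

supercritical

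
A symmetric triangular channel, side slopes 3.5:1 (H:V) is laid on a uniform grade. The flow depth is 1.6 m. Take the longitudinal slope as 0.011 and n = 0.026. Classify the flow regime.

supercritical

For a triangular section with side slope z = 3.5: A = zy² = 3.5×1.6² = 8.96 m²; P = 2y√(1+z²) = 2×1.6×3.64 = 11.65 m.
Hydraulic radius R = A/P = 8.96/11.65 = 0.7692 m.
V = (1/n) R^(2/3) √S = (1/0.026) × 0.7692^(2/3) × √0.011 = 3.387 m/s. Hydraulic depth D_h = A/T = 8.96/11.2 = 0.8 m.
Froude number Fr = V/√(g·D_h) = 3.387/√(9.81×0.8) = 1.21, which is greater than 1, so the flow is supercritical.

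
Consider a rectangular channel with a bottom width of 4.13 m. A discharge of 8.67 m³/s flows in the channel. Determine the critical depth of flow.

For a rectangular channel, critical depth y_c = (q²/g)^(1/3) where q = Q/b = 8.67/4.13 = 2.099 m²/s.
So y_c = (2.099²/9.81)^(1/3) = 0.766 m.

y_c = 0.766 m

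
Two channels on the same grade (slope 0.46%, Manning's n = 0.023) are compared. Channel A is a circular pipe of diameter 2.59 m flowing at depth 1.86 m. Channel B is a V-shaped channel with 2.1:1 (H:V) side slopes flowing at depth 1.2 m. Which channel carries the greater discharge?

Channel A: For a circular section of diameter D = 2.59 m at depth y = 1.86 m, the central angle is θ = 2 arccos(1 − 2y/D) = 4.045 rad. Then A = (D²/8)(θ − sin θ) = 4.05 m² and P = Dθ/2 = 5.238 m. Hydraulic radius R = A/P = 4.05/5.238 = 0.7732 m. Q_A = (1/0.023)·4.05·0.7732^(2/3)·√0.0046 = 10.06 m³/s.
Channel B: For a triangular section with side slope z = 2.1: A = zy² = 2.1×1.2² = 3.024 m²; P = 2y√(1+z²) = 2×1.2×2.326 = 5.582 m. Hydraulic radius R = A/P = 3.024/5.582 = 0.5417 m. Q_B = (1/0.023)·3.024·0.5417^(2/3)·√0.0046 = 5.926 m³/s.
Q_A = 10.06 m³/s vs Q_B = 5.926 m³/s, so channel A carries more.

channel A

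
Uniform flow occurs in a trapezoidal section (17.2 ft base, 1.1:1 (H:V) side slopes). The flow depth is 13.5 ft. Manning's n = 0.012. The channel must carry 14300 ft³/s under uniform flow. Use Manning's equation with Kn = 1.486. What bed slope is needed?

With bottom width b = 17.2 ft and side slope z = 1.1: A = (b + zy)y = (17.2 + 1.1×13.5)×13.5 = 432.7 ft²; P = b + 2y√(1+z²) = 17.2 + 2×13.5×1.487 = 57.34 ft.
Hydraulic radius R = A/P = 432.7/57.34 = 7.546 ft.
From Manning's equation, S = [nQ / (1.486 A R^(2/3))]² = [0.012 × 14300 / (1.486 × 432.7 × 7.546^(2/3))]² = 0.00481.

S = 0.00481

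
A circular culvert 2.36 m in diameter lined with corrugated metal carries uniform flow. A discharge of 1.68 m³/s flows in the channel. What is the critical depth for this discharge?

At critical depth, Q² T / (g A³) = 1, i.e. A³/T = Q²/g = 1.68²/9.81 = 0.2877.
At y = 0.423 m: A³/T = 0.08325 — low.
At y = 0.728 m: A³/T = 0.6925 — high.
At y = 0.581 m: A³/T = 0.2882 — ≈ 0.2877.

y_c = 0.581 m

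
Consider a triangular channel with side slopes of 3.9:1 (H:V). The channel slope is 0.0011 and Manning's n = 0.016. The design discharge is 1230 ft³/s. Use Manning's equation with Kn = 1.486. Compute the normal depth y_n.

y_n = 6.8 ft

Manning's equation rearranged: A R^(2/3) = nQ / (1.486·√S) = 0.016 × 1230 / (1.486 × √0.0011) = 399.3.
Try y = 7.38 ft: A R^(2/3) = 496.6 — over.
Try y = 5.18 ft: A R^(2/3) = 193.2 — short.
Try y = 6.8 ft: A R^(2/3) = 399.2 — close enough.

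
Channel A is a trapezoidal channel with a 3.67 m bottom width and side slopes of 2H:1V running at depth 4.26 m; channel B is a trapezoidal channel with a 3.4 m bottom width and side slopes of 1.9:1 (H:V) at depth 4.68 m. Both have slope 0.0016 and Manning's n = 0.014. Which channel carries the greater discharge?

Channel A: With bottom width b = 3.67 m and side slope z = 2: A = (b + zy)y = (3.67 + 2×4.26)×4.26 = 51.93 m²; P = b + 2y√(1+z²) = 3.67 + 2×4.26×2.236 = 22.72 m. Hydraulic radius R = A/P = 51.93/22.72 = 2.285 m. Q_A = (1/0.014)·51.93·2.285^(2/3)·√0.0016 = 257.4 m³/s.
Channel B: With bottom width b = 3.4 m and side slope z = 1.9: A = (b + zy)y = (3.4 + 1.9×4.68)×4.68 = 57.53 m²; P = b + 2y√(1+z²) = 3.4 + 2×4.68×2.147 = 23.5 m. Hydraulic radius R = A/P = 57.53/23.5 = 2.448 m. Q_B = (1/0.014)·57.53·2.448^(2/3)·√0.0016 = 298.6 m³/s.
Q_A = 257.4 m³/s vs Q_B = 298.6 m³/s, so channel B carries more.

channel B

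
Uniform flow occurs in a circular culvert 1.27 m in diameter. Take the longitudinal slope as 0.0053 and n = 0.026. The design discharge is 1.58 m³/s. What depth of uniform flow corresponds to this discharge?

y_n = 0.995 m

Manning's equation rearranged: A R^(2/3) = nQ / (1·√S) = 0.026 × 1.58 / (√0.0053) = 0.5643.
Try y = 1.18 m: A R^(2/3) = 0.6338 — too large.
Try y = 0.995 m: A R^(2/3) = 0.5642 — matches.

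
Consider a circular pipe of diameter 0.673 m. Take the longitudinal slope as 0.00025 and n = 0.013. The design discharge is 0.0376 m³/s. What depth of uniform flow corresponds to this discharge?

y_n = 0.246 m

Manning's equation rearranged: A R^(2/3) = nQ / (1·√S) = 0.013 × 0.0376 / (√0.00025) = 0.03091.
At y = 0.219 m: A R^(2/3) = 0.02483 — too small.
At y = 0.284 m: A R^(2/3) = 0.04026 — too large.
At y = 0.246 m: A R^(2/3) = 0.03093 — close enough.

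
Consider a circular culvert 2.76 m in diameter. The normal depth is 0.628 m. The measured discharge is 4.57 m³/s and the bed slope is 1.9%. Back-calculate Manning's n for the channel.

n = 0.016

For a circular section of diameter D = 2.76 m at depth y = 0.628 m, the central angle is θ = 2 arccos(1 − 2y/D) = 1.989 rad. Then A = (D²/8)(θ − sin θ) = 1.024 m² and P = Dθ/2 = 2.745 m.
Hydraulic radius R = A/P = 1.024/2.745 = 0.373 m.
Rearranging Manning's equation: n = (1/Q) A R^(2/3) S^(1/2) = (1/4.57) × 1.024 × 0.373^(2/3) × √0.019 = 0.016.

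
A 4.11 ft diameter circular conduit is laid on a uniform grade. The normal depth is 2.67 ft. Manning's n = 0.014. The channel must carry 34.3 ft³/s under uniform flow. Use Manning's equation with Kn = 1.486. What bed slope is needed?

For a circular section of diameter D = 4.11 ft at depth y = 2.67 ft, the central angle is θ = 2 arccos(1 − 2y/D) = 3.749 rad. Then A = (D²/8)(θ − sin θ) = 9.123 ft² and P = Dθ/2 = 7.705 ft.
Hydraulic radius R = A/P = 9.123/7.705 = 1.184 ft.
From Manning's equation, S = [nQ / (1.486 A R^(2/3))]² = [0.014 × 34.3 / (1.486 × 9.123 × 1.184^(2/3))]² = 0.001.

S = 0.001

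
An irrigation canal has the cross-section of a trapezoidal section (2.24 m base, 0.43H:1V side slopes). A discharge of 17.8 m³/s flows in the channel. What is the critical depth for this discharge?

At critical depth, Q² T / (g A³) = 1, i.e. A³/T = Q²/g = 17.8²/9.81 = 32.3.
Trying y = 1.31 m: A³/T = 14.71 — low.
Trying y = 1.66 m: A³/T = 32.14 — matches.

y_c = 1.66 m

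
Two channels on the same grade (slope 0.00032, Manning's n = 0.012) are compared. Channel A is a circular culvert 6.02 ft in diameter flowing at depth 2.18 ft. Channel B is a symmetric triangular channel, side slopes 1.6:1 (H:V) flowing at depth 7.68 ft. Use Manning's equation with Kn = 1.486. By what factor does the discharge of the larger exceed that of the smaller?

Channel A: For a circular section of diameter D = 6.02 ft at depth y = 2.18 ft, the central angle is θ = 2 arccos(1 − 2y/D) = 2.583 rad. Then A = (D²/8)(θ − sin θ) = 9.299 ft² and P = Dθ/2 = 7.774 ft. Hydraulic radius R = A/P = 9.299/7.774 = 1.196 ft. Q_A = (1.486/0.012)·9.299·1.196^(2/3)·√0.00032 = 23.21 ft³/s.
Channel B: For a triangular section with side slope z = 1.6: A = zy² = 1.6×7.68² = 94.37 ft²; P = 2y√(1+z²) = 2×7.68×1.887 = 28.98 ft. Hydraulic radius R = A/P = 94.37/28.98 = 3.256 ft. Q_B = (1.486/0.012)·94.37·3.256^(2/3)·√0.00032 = 459.3 ft³/s.
The larger discharge is 459.3 ft³/s and the smaller is 23.21 ft³/s; the ratio is 19.8.

19.8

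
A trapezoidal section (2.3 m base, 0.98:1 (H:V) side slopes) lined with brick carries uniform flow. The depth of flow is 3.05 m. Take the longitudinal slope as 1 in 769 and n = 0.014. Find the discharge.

Q = 54.2 m³/s

With bottom width b = 2.3 m and side slope z = 0.98: A = (b + zy)y = (2.3 + 0.98×3.05)×3.05 = 16.13 m²; P = b + 2y√(1+z²) = 2.3 + 2×3.05×1.4 = 10.84 m.
Hydraulic radius R = A/P = 16.13/10.84 = 1.488 m.
Manning's equation: Q = (1/n) A R^(2/3) S^(1/2) = (1/0.014) × 16.13 × 1.488^(2/3) × 0.0013^(1/2) = 54.2 m³/s.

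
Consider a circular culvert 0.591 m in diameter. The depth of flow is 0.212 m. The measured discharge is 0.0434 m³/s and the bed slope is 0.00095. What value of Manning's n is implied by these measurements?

For a circular section of diameter D = 0.591 m at depth y = 0.212 m, the central angle is θ = 2 arccos(1 − 2y/D) = 2.569 rad. Then A = (D²/8)(θ − sin θ) = 0.08848 m² and P = Dθ/2 = 0.759 m.
Hydraulic radius R = A/P = 0.08848/0.759 = 0.1166 m.
Rearranging Manning's equation: n = (1/Q) A R^(2/3) S^(1/2) = (1/0.0434) × 0.08848 × 0.1166^(2/3) × √0.00095 = 0.015.

n = 0.015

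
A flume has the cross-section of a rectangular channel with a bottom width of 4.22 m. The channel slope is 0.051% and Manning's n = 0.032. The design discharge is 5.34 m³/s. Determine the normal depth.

y_n = 1.82 m

Manning's equation rearranged: A R^(2/3) = nQ / (1·√S) = 0.032 × 5.34 / (√0.00051) = 7.567.
Try y = 2.33 m: A R^(2/3) = 10.52 — too large.
Try y = 1.33 m: A R^(2/3) = 4.9 — too small.
Try y = 1.82 m: A R^(2/3) = 7.563 — matches.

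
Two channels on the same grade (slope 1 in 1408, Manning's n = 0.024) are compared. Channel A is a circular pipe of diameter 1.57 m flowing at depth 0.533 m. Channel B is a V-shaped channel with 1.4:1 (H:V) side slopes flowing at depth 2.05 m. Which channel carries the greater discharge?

channel B

Channel A: For a circular section of diameter D = 1.57 m at depth y = 0.533 m, the central angle is θ = 2 arccos(1 − 2y/D) = 2.488 rad. Then A = (D²/8)(θ − sin θ) = 0.5792 m² and P = Dθ/2 = 1.953 m. Hydraulic radius R = A/P = 0.5792/1.953 = 0.2966 m. Q_A = (1/0.024)·0.5792·0.2966^(2/3)·√0.0007102 = 0.286 m³/s.
Channel B: For a triangular section with side slope z = 1.4: A = zy² = 1.4×2.05² = 5.883 m²; P = 2y√(1+z²) = 2×2.05×1.72 = 7.054 m. Hydraulic radius R = A/P = 5.883/7.054 = 0.8341 m. Q_B = (1/0.024)·5.883·0.8341^(2/3)·√0.0007102 = 5.789 m³/s.
Q_A = 0.286 m³/s vs Q_B = 5.789 m³/s, so channel B carries more.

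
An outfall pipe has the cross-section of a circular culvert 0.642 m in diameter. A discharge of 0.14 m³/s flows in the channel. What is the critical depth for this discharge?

At critical depth, Q² T / (g A³) = 1, i.e. A³/T = Q²/g = 0.14²/9.81 = 0.001998.
At y = 0.273 m: A³/T = 0.003554 — over.
At y = 0.16 m: A³/T = 0.0004504 — short.
At y = 0.235 m: A³/T = 0.001998 — close enough.

y_c = 0.235 m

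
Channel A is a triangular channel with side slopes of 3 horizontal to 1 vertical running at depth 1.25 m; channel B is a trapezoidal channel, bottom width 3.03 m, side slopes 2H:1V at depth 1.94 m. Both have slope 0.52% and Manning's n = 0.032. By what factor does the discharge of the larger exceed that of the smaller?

4.44

Channel A: For a triangular section with side slope z = 3: A = zy² = 3×1.25² = 4.688 m²; P = 2y√(1+z²) = 2×1.25×3.162 = 7.906 m. Hydraulic radius R = A/P = 4.688/7.906 = 0.5929 m. Q_A = (1/0.032)·4.688·0.5929^(2/3)·√0.0052 = 7.455 m³/s.
Channel B: With bottom width b = 3.03 m and side slope z = 2: A = (b + zy)y = (3.03 + 2×1.94)×1.94 = 13.41 m²; P = b + 2y√(1+z²) = 3.03 + 2×1.94×2.236 = 11.71 m. Hydraulic radius R = A/P = 13.41/11.71 = 1.145 m. Q_B = (1/0.032)·13.41·1.145^(2/3)·√0.0052 = 33.07 m³/s.
The larger discharge is 33.07 m³/s and the smaller is 7.455 m³/s; the ratio is 4.44.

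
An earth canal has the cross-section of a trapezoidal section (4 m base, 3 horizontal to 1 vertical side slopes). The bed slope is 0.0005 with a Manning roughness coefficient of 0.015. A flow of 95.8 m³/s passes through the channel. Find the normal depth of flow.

y_n = 3.2 m

Manning's equation rearranged: A R^(2/3) = nQ / (1·√S) = 0.015 × 95.8 / (√0.0005) = 64.26.
At y = 2.82 m: A R^(2/3) = 48.25 — low.
At y = 3.2 m: A R^(2/3) = 64.29 — matches.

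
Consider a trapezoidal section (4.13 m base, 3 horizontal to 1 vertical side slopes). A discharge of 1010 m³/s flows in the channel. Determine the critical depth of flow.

At critical depth, Q² T / (g A³) = 1, i.e. A³/T = Q²/g = 1010²/9.81 = 104000.
Trying y = 7.86 m: A³/T = 201400 — over.
Trying y = 5.71 m: A³/T = 46600 — short.
Trying y = 6.81 m: A³/T = 104000 — matches.

y_c = 6.81 m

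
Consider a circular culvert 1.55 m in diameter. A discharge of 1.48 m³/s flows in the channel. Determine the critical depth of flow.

At critical depth, Q² T / (g A³) = 1, i.e. A³/T = Q²/g = 1.48²/9.81 = 0.2233.
Trying y = 0.717 m: A³/T = 0.4025 — high.
Trying y = 0.45 m: A³/T = 0.06689 — low.
Trying y = 0.615 m: A³/T = 0.2235 — ≈ 0.2233.

y_c = 0.615 m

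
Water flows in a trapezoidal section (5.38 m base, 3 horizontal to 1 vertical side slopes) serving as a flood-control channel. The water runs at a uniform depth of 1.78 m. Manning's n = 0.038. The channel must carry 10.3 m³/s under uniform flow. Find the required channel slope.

S = 0.00035

With bottom width b = 5.38 m and side slope z = 3: A = (b + zy)y = (5.38 + 3×1.78)×1.78 = 19.08 m²; P = b + 2y√(1+z²) = 5.38 + 2×1.78×3.162 = 16.64 m.
Hydraulic radius R = A/P = 19.08/16.64 = 1.147 m.
From Manning's equation, S = [nQ / (1 A R^(2/3))]² = [0.038 × 10.3 / (1 × 19.08 × 1.147^(2/3))]² = 0.00035.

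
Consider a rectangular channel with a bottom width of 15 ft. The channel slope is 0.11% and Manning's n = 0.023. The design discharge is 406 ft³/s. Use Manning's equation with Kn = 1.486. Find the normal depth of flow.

Manning's equation rearranged: A R^(2/3) = nQ / (1.486·√S) = 0.023 × 406 / (1.486 × √0.0011) = 189.5.
At y = 4.67 ft: A R^(2/3) = 141.7 — too small.
At y = 6.31 ft: A R^(2/3) = 215.1 — too large.
At y = 5.75 ft: A R^(2/3) = 189.4 — close enough.

y_n = 5.75 ft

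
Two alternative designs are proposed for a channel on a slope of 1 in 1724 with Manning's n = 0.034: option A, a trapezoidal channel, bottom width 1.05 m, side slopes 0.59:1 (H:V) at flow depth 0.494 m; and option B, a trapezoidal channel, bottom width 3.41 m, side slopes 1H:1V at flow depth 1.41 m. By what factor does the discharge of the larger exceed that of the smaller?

21.5

Channel A: With bottom width b = 1.05 m and side slope z = 0.59: A = (b + zy)y = (1.05 + 0.59×0.494)×0.494 = 0.6627 m²; P = b + 2y√(1+z²) = 1.05 + 2×0.494×1.161 = 2.197 m. Hydraulic radius R = A/P = 0.6627/2.197 = 0.3016 m. Q_A = (1/0.034)·0.6627·0.3016^(2/3)·√0.00058 = 0.2111 m³/s.
Channel B: With bottom width b = 3.41 m and side slope z = 1: A = (b + zy)y = (3.41 + 1×1.41)×1.41 = 6.796 m²; P = b + 2y√(1+z²) = 3.41 + 2×1.41×1.414 = 7.398 m. Hydraulic radius R = A/P = 6.796/7.398 = 0.9186 m. Q_B = (1/0.034)·6.796·0.9186^(2/3)·√0.00058 = 4.549 m³/s.
The larger discharge is 4.549 m³/s and the smaller is 0.2111 m³/s; the ratio is 21.5.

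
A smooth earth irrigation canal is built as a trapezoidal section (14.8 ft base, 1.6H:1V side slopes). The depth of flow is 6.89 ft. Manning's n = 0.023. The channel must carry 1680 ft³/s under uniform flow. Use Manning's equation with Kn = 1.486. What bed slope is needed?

With bottom width b = 14.8 ft and side slope z = 1.6: A = (b + zy)y = (14.8 + 1.6×6.89)×6.89 = 177.9 ft²; P = b + 2y√(1+z²) = 14.8 + 2×6.89×1.887 = 40.8 ft.
Hydraulic radius R = A/P = 177.9/40.8 = 4.361 ft.
From Manning's equation, S = [nQ / (1.486 A R^(2/3))]² = [0.023 × 1680 / (1.486 × 177.9 × 4.361^(2/3))]² = 0.003.

S = 0.003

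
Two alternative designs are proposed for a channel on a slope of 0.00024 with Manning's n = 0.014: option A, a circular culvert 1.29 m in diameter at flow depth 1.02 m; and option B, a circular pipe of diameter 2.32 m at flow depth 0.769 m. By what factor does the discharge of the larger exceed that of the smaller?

Channel A: For a circular section of diameter D = 1.29 m at depth y = 1.02 m, the central angle is θ = 2 arccos(1 − 2y/D) = 4.382 rad. Then A = (D²/8)(θ − sin θ) = 1.108 m² and P = Dθ/2 = 2.827 m. Hydraulic radius R = A/P = 1.108/2.827 = 0.3921 m. Q_A = (1/0.014)·1.108·0.3921^(2/3)·√0.00024 = 0.6571 m³/s.
Channel B: For a circular section of diameter D = 2.32 m at depth y = 0.769 m, the central angle is θ = 2 arccos(1 − 2y/D) = 2.454 rad. Then A = (D²/8)(θ − sin θ) = 1.224 m² and P = Dθ/2 = 2.847 m. Hydraulic radius R = A/P = 1.224/2.847 = 0.43 m. Q_B = (1/0.014)·1.224·0.43^(2/3)·√0.00024 = 0.7716 m³/s.
The larger discharge is 0.7716 m³/s and the smaller is 0.6571 m³/s; the ratio is 1.17.

1.17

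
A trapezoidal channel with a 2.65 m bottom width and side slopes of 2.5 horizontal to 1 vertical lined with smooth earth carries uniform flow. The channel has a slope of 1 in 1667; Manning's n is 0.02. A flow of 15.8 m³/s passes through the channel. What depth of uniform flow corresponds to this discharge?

y_n = 1.78 m

Manning's equation rearranged: A R^(2/3) = nQ / (1·√S) = 0.02 × 15.8 / (√0.0005999) = 12.9.
At y = 1.29 m: A R^(2/3) = 6.475 — too small.
At y = 1.99 m: A R^(2/3) = 16.51 — too large.
At y = 1.78 m: A R^(2/3) = 12.91 — close enough.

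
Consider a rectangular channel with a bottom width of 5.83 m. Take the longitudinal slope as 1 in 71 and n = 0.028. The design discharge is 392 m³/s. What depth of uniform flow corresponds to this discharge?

y_n = 9.32 m

Manning's equation rearranged: A R^(2/3) = nQ / (1·√S) = 0.028 × 392 / (√0.01408) = 92.49.
At y = 8.38 m: A R^(2/3) = 81.7 — too small.
At y = 9.32 m: A R^(2/3) = 92.48 — matches.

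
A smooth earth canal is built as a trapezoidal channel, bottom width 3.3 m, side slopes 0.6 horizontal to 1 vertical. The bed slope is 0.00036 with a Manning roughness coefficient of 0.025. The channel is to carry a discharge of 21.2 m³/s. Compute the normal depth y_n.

Manning's equation rearranged: A R^(2/3) = nQ / (1·√S) = 0.025 × 21.2 / (√0.00036) = 27.93.
Try y = 4.53 m: A R^(2/3) = 42.78 — high.
Try y = 3.61 m: A R^(2/3) = 27.93 — close enough.

y_n = 3.61 m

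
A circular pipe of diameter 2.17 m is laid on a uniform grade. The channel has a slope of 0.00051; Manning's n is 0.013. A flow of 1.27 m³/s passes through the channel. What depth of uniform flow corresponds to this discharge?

y_n = 0.811 m

Manning's equation rearranged: A R^(2/3) = nQ / (1·√S) = 0.013 × 1.27 / (√0.00051) = 0.7311.
At y = 0.916 m: A R^(2/3) = 0.9141 — over.
At y = 0.6 m: A R^(2/3) = 0.411 — short.
At y = 0.811 m: A R^(2/3) = 0.7314 — matches.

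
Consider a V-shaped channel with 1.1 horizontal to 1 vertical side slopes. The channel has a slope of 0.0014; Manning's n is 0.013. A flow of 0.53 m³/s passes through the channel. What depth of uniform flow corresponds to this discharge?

Manning's equation rearranged: A R^(2/3) = nQ / (1·√S) = 0.013 × 0.53 / (√0.0014) = 0.1841.
Try y = 0.818 m: A R^(2/3) = 0.3318 — high.
Try y = 0.513 m: A R^(2/3) = 0.09561 — low.
Try y = 0.656 m: A R^(2/3) = 0.1842 — close enough.

y_n = 0.656 m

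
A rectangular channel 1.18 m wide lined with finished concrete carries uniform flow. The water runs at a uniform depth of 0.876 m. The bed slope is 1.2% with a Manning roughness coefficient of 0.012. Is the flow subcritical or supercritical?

Flow area A = b·y = 1.18 × 0.876 = 1.034 m². Wetted perimeter P = b + 2y = 1.18 + 2×0.876 = 2.932 m.
Hydraulic radius R = A/P = 1.034/2.932 = 0.3526 m.
V = (1/n) R^(2/3) √S = (1/0.012) × 0.3526^(2/3) × √0.012 = 4.556 m/s. Hydraulic depth D_h = A/T = 1.034/1.18 = 0.876 m.
Froude number Fr = V/√(g·D_h) = 4.556/√(9.81×0.876) = 1.55, which is greater than 1, so the flow is supercritical.

supercritical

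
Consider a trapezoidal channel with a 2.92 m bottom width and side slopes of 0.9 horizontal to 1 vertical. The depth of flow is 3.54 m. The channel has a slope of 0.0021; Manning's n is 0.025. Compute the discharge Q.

With bottom width b = 2.92 m and side slope z = 0.9: A = (b + zy)y = (2.92 + 0.9×3.54)×3.54 = 21.62 m²; P = b + 2y√(1+z²) = 2.92 + 2×3.54×1.345 = 12.45 m.
Hydraulic radius R = A/P = 21.62/12.45 = 1.737 m.
Manning's equation: Q = (1/n) A R^(2/3) S^(1/2) = (1/0.025) × 21.62 × 1.737^(2/3) × 0.0021^(1/2) = 57.2 m³/s.

Q = 57.2 m³/s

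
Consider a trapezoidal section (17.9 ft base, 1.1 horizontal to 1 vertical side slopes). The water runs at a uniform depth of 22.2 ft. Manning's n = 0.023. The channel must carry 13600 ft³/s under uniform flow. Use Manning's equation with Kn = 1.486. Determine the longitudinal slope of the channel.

With bottom width b = 17.9 ft and side slope z = 1.1: A = (b + zy)y = (17.9 + 1.1×22.2)×22.2 = 939.5 ft²; P = b + 2y√(1+z²) = 17.9 + 2×22.2×1.487 = 83.91 ft.
Hydraulic radius R = A/P = 939.5/83.91 = 11.2 ft.
From Manning's equation, S = [nQ / (1.486 A R^(2/3))]² = [0.023 × 13600 / (1.486 × 939.5 × 11.2^(2/3))]² = 0.002.

S = 0.002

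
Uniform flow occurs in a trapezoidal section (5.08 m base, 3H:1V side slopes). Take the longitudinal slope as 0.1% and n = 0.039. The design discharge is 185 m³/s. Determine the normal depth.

y_n = 5.33 m

Manning's equation rearranged: A R^(2/3) = nQ / (1·√S) = 0.039 × 185 / (√0.001) = 228.2.
Try y = 4.53 m: A R^(2/3) = 156.1 — too small.
Try y = 6.28 m: A R^(2/3) = 336.5 — too large.
Try y = 5.33 m: A R^(2/3) = 228.1 — matches.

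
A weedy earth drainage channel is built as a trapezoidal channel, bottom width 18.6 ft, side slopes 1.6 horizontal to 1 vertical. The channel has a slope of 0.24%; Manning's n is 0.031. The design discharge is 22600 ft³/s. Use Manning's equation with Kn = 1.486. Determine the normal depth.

Manning's equation rearranged: A R^(2/3) = nQ / (1.486·√S) = 0.031 × 22600 / (1.486 × √0.0024) = 9624.
Trying y = 20.1 ft: A R^(2/3) = 4986 — too small.
Trying y = 27 ft: A R^(2/3) = 9623 — ≈ 9624.

y_n = 27 ft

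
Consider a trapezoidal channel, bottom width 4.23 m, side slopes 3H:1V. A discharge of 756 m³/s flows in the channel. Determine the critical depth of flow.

At critical depth, Q² T / (g A³) = 1, i.e. A³/T = Q²/g = 756²/9.81 = 58260.
At y = 6.53 m: A³/T = 86690 — over.
At y = 5.98 m: A³/T = 58100 — matches.

y_c = 5.98 m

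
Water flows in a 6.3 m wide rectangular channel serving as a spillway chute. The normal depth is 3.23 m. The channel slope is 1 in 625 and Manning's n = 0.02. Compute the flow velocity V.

Flow area A = b·y = 6.3 × 3.23 = 20.35 m². Wetted perimeter P = b + 2y = 6.3 + 2×3.23 = 12.76 m.
Hydraulic radius R = A/P = 20.35/12.76 = 1.595 m.
From Manning's equation, V = (1/n) R^(2/3) S^(1/2) = (1/0.02) × 1.595^(2/3) × 0.0016^(1/2) = 2.73 m/s.

V = 2.73 m/s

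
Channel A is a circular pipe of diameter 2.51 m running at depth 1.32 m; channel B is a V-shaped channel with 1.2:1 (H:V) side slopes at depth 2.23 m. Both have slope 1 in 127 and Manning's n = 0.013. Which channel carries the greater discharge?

Channel A: For a circular section of diameter D = 2.51 m at depth y = 1.32 m, the central angle is θ = 2 arccos(1 − 2y/D) = 3.245 rad. Then A = (D²/8)(θ − sin θ) = 2.637 m² and P = Dθ/2 = 4.073 m. Hydraulic radius R = A/P = 2.637/4.073 = 0.6475 m. Q_A = (1/0.013)·2.637·0.6475^(2/3)·√0.007874 = 13.47 m³/s.
Channel B: For a triangular section with side slope z = 1.2: A = zy² = 1.2×2.23² = 5.967 m²; P = 2y√(1+z²) = 2×2.23×1.562 = 6.967 m. Hydraulic radius R = A/P = 5.967/6.967 = 0.8566 m. Q_B = (1/0.013)·5.967·0.8566^(2/3)·√0.007874 = 36.74 m³/s.
Q_A = 13.47 m³/s vs Q_B = 36.74 m³/s, so channel B carries more.

channel B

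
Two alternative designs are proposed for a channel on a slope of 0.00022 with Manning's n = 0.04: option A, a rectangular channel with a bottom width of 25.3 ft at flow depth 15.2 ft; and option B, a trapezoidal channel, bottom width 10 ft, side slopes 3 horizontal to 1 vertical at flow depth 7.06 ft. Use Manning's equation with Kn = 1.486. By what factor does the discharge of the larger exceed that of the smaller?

2.5

Channel A: Flow area A = b·y = 25.3 × 15.2 = 384.6 ft². Wetted perimeter P = b + 2y = 25.3 + 2×15.2 = 55.7 ft. Hydraulic radius R = A/P = 384.6/55.7 = 6.904 ft. Q_A = (1.486/0.04)·384.6·6.904^(2/3)·√0.00022 = 768.3 ft³/s.
Channel B: With bottom width b = 10 ft and side slope z = 3: A = (b + zy)y = (10 + 3×7.06)×7.06 = 220.1 ft²; P = b + 2y√(1+z²) = 10 + 2×7.06×3.162 = 54.65 ft. Hydraulic radius R = A/P = 220.1/54.65 = 4.028 ft. Q_B = (1.486/0.04)·220.1·4.028^(2/3)·√0.00022 = 307.1 ft³/s.
The larger discharge is 768.3 ft³/s and the smaller is 307.1 ft³/s; the ratio is 2.5.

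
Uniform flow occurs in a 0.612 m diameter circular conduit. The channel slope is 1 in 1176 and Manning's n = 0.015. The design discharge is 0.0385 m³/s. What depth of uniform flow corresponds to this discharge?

y_n = 0.202 m

Manning's equation rearranged: A R^(2/3) = nQ / (1·√S) = 0.015 × 0.0385 / (√0.0008503) = 0.0198.
Try y = 0.157 m: A R^(2/3) = 0.01213 — too small.
Try y = 0.235 m: A R^(2/3) = 0.02631 — too large.
Try y = 0.202 m: A R^(2/3) = 0.0198 — close enough.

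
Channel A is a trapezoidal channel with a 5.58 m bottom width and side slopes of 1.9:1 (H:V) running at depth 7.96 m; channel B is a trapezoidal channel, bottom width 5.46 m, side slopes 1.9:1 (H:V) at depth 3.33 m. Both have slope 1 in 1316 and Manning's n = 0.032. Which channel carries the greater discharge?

Channel A: With bottom width b = 5.58 m and side slope z = 1.9: A = (b + zy)y = (5.58 + 1.9×7.96)×7.96 = 164.8 m²; P = b + 2y√(1+z²) = 5.58 + 2×7.96×2.147 = 39.76 m. Hydraulic radius R = A/P = 164.8/39.76 = 4.145 m. Q_A = (1/0.032)·164.8·4.145^(2/3)·√0.0007599 = 366.3 m³/s.
Channel B: With bottom width b = 5.46 m and side slope z = 1.9: A = (b + zy)y = (5.46 + 1.9×3.33)×3.33 = 39.25 m²; P = b + 2y√(1+z²) = 5.46 + 2×3.33×2.147 = 19.76 m. Hydraulic radius R = A/P = 39.25/19.76 = 1.986 m. Q_B = (1/0.032)·39.25·1.986^(2/3)·√0.0007599 = 53.43 m³/s.
Q_A = 366.3 m³/s vs Q_B = 53.43 m³/s, so channel A carries more.

channel A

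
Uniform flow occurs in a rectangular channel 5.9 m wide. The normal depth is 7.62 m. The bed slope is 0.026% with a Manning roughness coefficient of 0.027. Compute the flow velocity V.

Flow area A = b·y = 5.9 × 7.62 = 44.96 m². Wetted perimeter P = b + 2y = 5.9 + 2×7.62 = 21.14 m.
Hydraulic radius R = A/P = 44.96/21.14 = 2.127 m.
From Manning's equation, V = (1/n) R^(2/3) S^(1/2) = (1/0.027) × 2.127^(2/3) × 0.00026^(1/2) = 0.988 m/s.

V = 0.988 m/s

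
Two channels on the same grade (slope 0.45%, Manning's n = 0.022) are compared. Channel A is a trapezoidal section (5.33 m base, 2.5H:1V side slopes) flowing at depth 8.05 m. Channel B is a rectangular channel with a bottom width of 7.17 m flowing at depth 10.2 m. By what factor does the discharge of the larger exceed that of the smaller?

3.81

Channel A: With bottom width b = 5.33 m and side slope z = 2.5: A = (b + zy)y = (5.33 + 2.5×8.05)×8.05 = 204.9 m²; P = b + 2y√(1+z²) = 5.33 + 2×8.05×2.693 = 48.68 m. Hydraulic radius R = A/P = 204.9/48.68 = 4.209 m. Q_A = (1/0.022)·204.9·4.209^(2/3)·√0.0045 = 1629 m³/s.
Channel B: Flow area A = b·y = 7.17 × 10.2 = 73.13 m². Wetted perimeter P = b + 2y = 7.17 + 2×10.2 = 27.57 m. Hydraulic radius R = A/P = 73.13/27.57 = 2.653 m. Q_B = (1/0.022)·73.13·2.653^(2/3)·√0.0045 = 427.3 m³/s.
The larger discharge is 1629 m³/s and the smaller is 427.3 m³/s; the ratio is 3.81.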